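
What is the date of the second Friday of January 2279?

January 10, 2279

January 1, 2279 is a Wednesday.
The first Friday is therefore January 3 (2 days later).
The second Friday is 3 + 1×7 = January 10.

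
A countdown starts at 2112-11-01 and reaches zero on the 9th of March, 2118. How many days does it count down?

1954

Nov 1, 2112 → Nov 1, 2113: 365 days.
Nov 1, 2113 → Nov 1, 2114: 365 days.
Nov 1, 2114 → Nov 1, 2115: 365 days.
Nov 1, 2115 → Nov 1, 2116: 366 days (Feb 29, 2116 is in that span).
Nov 1, 2116 → Nov 1, 2117: 365 days.
Nov 1, 2117 → Dec 1, 2117: 30 days (November has 30).
Dec 1, 2117 → Jan 1, 2118: 31 days (December has 31).
Jan 1, 2118 → Feb 1, 2118: 31 days (January has 31).
Feb 1, 2118 → Mar 1, 2118: 28 days (February has 28).
Mar 1, 2118 → Mar 9, 2118: 8 days.
Total: 1954 days.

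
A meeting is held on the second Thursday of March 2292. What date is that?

March 1, 2292 is a Tuesday.
The first Thursday is therefore March 3 (2 days later).
The second Thursday is 3 + 1×7 = March 10.

March 10, 2292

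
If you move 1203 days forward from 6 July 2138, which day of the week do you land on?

Saturday

First find the weekday of Jul 6, 2138. Doomsday rule: the anchor day for the 2100s is Sunday. For year 38: 38÷12 = 3 r 2, and 2÷4 = 0, so 3+2+0 = 5.
Sunday + 5 ≡ Friday — that's 2138's doomsday.
In July the doomsday date is Jul 11.
Jul 6 is 5 days before Jul 11; 5 mod 7 = 5, so Friday − 5 = Sunday.
1203 mod 7 = 6, so 1203 days after a Sunday is Sunday + 6 = Saturday.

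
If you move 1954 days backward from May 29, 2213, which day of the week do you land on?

Friday

May 29, 2213 is a Saturday.
1954 mod 7 = 1, so 1954 days before a Saturday is Saturday − 1 = Friday.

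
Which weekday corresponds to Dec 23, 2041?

Doomsday rule: the anchor day for the 2000s is Tuesday. For year 41: 41÷12 = 3 r 5, and 5÷4 = 1, so 3+5+1 = 9.
Tuesday + 9 ≡ Thursday — that's 2041's doomsday.
In December the doomsday date is Dec 12.
Dec 23 is 11 days after Dec 12; 11 mod 7 = 4, so Thursday + 4 = Monday.

Monday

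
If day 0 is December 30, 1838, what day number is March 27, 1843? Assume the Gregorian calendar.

1548

Dec 30, 1838 → Dec 30, 1839: 365 days.
Dec 30, 1839 → Dec 30, 1840: 366 days (Feb 29, 1840 is in that span).
Dec 30, 1840 → Dec 30, 1841: 365 days.
Dec 30, 1841 → Dec 30, 1842: 365 days.
Dec 30, 1842 → Jan 30, 1843: 31 days (December has 31).
Jan 30, 1843 → Feb 28, 1843: 29 days (January has 31).
Feb 28, 1843 → Mar 27, 1843: 27 days.
Total: 1548 days.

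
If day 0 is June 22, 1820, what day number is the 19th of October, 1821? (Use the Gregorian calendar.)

Jun 22, 1820 → Jun 22, 1821: 365 days.
Jun 22, 1821 → Jul 22, 1821: 30 days (June has 30).
Jul 22, 1821 → Aug 22, 1821: 31 days (July has 31).
Aug 22, 1821 → Sep 22, 1821: 31 days (August has 31).
Sep 22, 1821 → Oct 19, 1821: 27 days.
Total: 484 days.

484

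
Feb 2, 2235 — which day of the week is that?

Doomsday rule: the anchor day for the 2200s is Friday. For year 35: 35÷12 = 2 r 11, and 11÷4 = 2, so 2+11+2 = 15.
Friday + 15 ≡ Saturday — that's 2235's doomsday.
In February the doomsday date is Feb 28 (2235 is not a leap year).
Feb 2 is 26 days before Feb 28; 26 mod 7 = 5, so Saturday − 5 = Monday.

Monday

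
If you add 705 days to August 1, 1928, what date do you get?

+365 (one year) → Aug 1, 1929 (340 left).
Aug has 31 days: +31 → Sep 1, 1929 (309 left).
Sep has 30 days: +30 → Oct 1, 1929 (279 left).
Oct has 31 days: +31 → Nov 1, 1929 (248 left).
Nov has 30 days: +30 → Dec 1, 1929 (218 left).
Dec has 31 days: +31 → Jan 1, 1930 (187 left).
Jan has 31 days: +31 → Feb 1, 1930 (156 left).
Feb has 28 days: +28 → Mar 1, 1930 (128 left).
Mar has 31 days: +31 → Apr 1, 1930 (97 left).
Apr has 30 days: +30 → May 1, 1930 (67 left).
May has 31 days: +31 → Jun 1, 1930 (36 left).
Jun has 30 days: +30 → Jul 1, 1930 (6 left).
+6 → Jul 7, 1930.

July 7, 1930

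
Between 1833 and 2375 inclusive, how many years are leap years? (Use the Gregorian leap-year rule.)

131

Multiples of 4 in [1833,2375]: 135.
Of those, multiples of 100: 5 (not leap unless ÷400).
Multiples of 400: 1.
Leap years = 135 − 5 + 1 = 131.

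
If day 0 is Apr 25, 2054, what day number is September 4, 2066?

4515

Apr 25, 2054 → Apr 25, 2055: 365 days.
Apr 25, 2055 → Apr 25, 2056: 366 days (Feb 29, 2056 is in that span).
Apr 25, 2056 → Apr 25, 2057: 365 days.
Apr 25, 2057 → Apr 25, 2058: 365 days.
Apr 25, 2058 → Apr 25, 2059: 365 days.
Apr 25, 2059 → Apr 25, 2060: 366 days (Feb 29, 2060 is in that span).
Apr 25, 2060 → Apr 25, 2061: 365 days.
Apr 25, 2061 → Apr 25, 2062: 365 days.
Apr 25, 2062 → Apr 25, 2063: 365 days.
Apr 25, 2063 → Apr 25, 2064: 366 days (Feb 29, 2064 is in that span).
Apr 25, 2064 → Apr 25, 2065: 365 days.
Apr 25, 2065 → Apr 25, 2066: 365 days.
Apr 25, 2066 → May 25, 2066: 30 days (April has 30).
May 25, 2066 → Jun 25, 2066: 31 days (May has 31).
Jun 25, 2066 → Jul 25, 2066: 30 days (June has 30).
Jul 25, 2066 → Aug 25, 2066: 31 days (July has 31).
Aug 25, 2066 → Sep 4, 2066: 10 days.
Total: 4515 days.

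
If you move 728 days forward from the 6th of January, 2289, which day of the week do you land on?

Sunday

Jan 6, 2289 is a Sunday.
728 mod 7 = 0, so 728 days after a Sunday is Sunday + 0 = Sunday.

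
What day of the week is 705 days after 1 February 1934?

Tuesday

First find the weekday of Feb 1, 1934. Doomsday rule: the anchor day for the 1900s is Wednesday. For year 34: 34÷12 = 2 r 10, and 10÷4 = 2, so 2+10+2 = 14.
Wednesday + 14 ≡ Wednesday — that's 1934's doomsday.
In February the doomsday date is Feb 28 (1934 is not a leap year).
Feb 1 is 27 days before Feb 28; 27 mod 7 = 6, so Wednesday − 6 = Thursday.
705 mod 7 = 5, so 705 days after a Thursday is Thursday + 5 = Tuesday.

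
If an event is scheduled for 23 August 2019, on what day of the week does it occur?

Friday

January 1, 2019 is a Tuesday.
Jan 1, 2019 → Feb 1, 2019: 31 days (January has 31).
Feb 1, 2019 → Mar 1, 2019: 28 days (February has 28).
Mar 1, 2019 → Apr 1, 2019: 31 days (March has 31).
Apr 1, 2019 → May 1, 2019: 30 days (April has 30).
May 1, 2019 → Jun 1, 2019: 31 days (May has 31).
Jun 1, 2019 → Jul 1, 2019: 30 days (June has 30).
Jul 1, 2019 → Aug 1, 2019: 31 days (July has 31).
Aug 1, 2019 → Aug 23, 2019: 22 days.
Total: 234 days.
234 mod 7 = 3, so Tuesday + 3 = Friday.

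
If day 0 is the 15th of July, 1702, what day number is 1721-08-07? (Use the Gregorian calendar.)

6963

Jul 15, 1702 → Jul 15, 1703: 365 days.
Jul 15, 1703 → Jul 15, 1704: 366 days (Feb 29, 1704 is in that span).
Jul 15, 1704 → Jul 15, 1705: 365 days.
Jul 15, 1705 → Jul 15, 1706: 365 days.
Jul 15, 1706 → Jul 15, 1707: 365 days.
Jul 15, 1707 → Jul 15, 1708: 366 days (Feb 29, 1708 is in that span).
Jul 15, 1708 → Jul 15, 1709: 365 days.
Jul 15, 1709 → Jul 15, 1710: 365 days.
Jul 15, 1710 → Jul 15, 1711: 365 days.
Jul 15, 1711 → Jul 15, 1712: 366 days (Feb 29, 1712 is in that span).
Jul 15, 1712 → Jul 15, 1713: 365 days.
Jul 15, 1713 → Jul 15, 1714: 365 days.
Jul 15, 1714 → Jul 15, 1715: 365 days.
Jul 15, 1715 → Jul 15, 1716: 366 days (Feb 29, 1716 is in that span).
Jul 15, 1716 → Jul 15, 1717: 365 days.
Jul 15, 1717 → Jul 15, 1718: 365 days.
Jul 15, 1718 → Jul 15, 1719: 365 days.
Jul 15, 1719 → Jul 15, 1720: 366 days (Feb 29, 1720 is in that span).
Jul 15, 1720 → Aug 15, 1720: 31 days (July has 31).
Aug 15, 1720 → Sep 15, 1720: 31 days (August has 31).
Sep 15, 1720 → Oct 15, 1720: 30 days (September has 30).
Oct 15, 1720 → Nov 15, 1720: 31 days (October has 31).
Nov 15, 1720 → Dec 15, 1720: 30 days (November has 30).
Dec 15, 1720 → Jan 15, 1721: 31 days (December has 31).
Jan 15, 1721 → Feb 15, 1721: 31 days (January has 31).
Feb 15, 1721 → Mar 15, 1721: 28 days (February has 28).
Mar 15, 1721 → Apr 15, 1721: 31 days (March has 31).
Apr 15, 1721 → May 15, 1721: 30 days (April has 30).
May 15, 1721 → Jun 15, 1721: 31 days (May has 31).
Jun 15, 1721 → Jul 15, 1721: 30 days (June has 30).
Jul 15, 1721 → Aug 7, 1721: 23 days.
Total: 6963 days.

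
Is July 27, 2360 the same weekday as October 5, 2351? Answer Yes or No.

No

From Oct 5, 2351 to Jul 27, 2360 is 3218 days.
3218 mod 7 = 5, so they are different weekdays.
(Oct 5, 2351 is a Friday; Jul 27, 2360 is a Wednesday.)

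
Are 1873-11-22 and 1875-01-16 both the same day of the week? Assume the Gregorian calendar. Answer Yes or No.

From Nov 22, 1873 to Jan 16, 1875 is 420 days.
420 mod 7 = 0, so they are the same weekday.
(Nov 22, 1873 is a Saturday; Jan 16, 1875 is a Saturday.)

Yes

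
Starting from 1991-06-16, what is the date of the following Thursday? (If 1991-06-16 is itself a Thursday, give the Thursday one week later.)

June 20, 1991

Jun 16, 1991 is a Sunday.
From Sunday to the next Thursday is 4 days.
Jun 16, 1991 + 4 = Jun 20, 1991.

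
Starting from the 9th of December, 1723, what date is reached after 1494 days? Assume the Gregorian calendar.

January 11, 1728

+366 (one year; includes Feb 29, 1724) → Dec 9, 1724 (1128 left).
+365 (one year) → Dec 9, 1725 (763 left).
+365 (one year) → Dec 9, 1726 (398 left).
Dec has 31 days: +23 → Jan 1, 1727 (375 left).
Jan has 31 days: +31 → Feb 1, 1727 (344 left).
Feb has 28 days: +28 → Mar 1, 1727 (316 left).
Mar has 31 days: +31 → Apr 1, 1727 (285 left).
Apr has 30 days: +30 → May 1, 1727 (255 left).
May has 31 days: +31 → Jun 1, 1727 (224 left).
Jun has 30 days: +30 → Jul 1, 1727 (194 left).
Jul has 31 days: +31 → Aug 1, 1727 (163 left).
Aug has 31 days: +31 → Sep 1, 1727 (132 left).
Sep has 30 days: +30 → Oct 1, 1727 (102 left).
Oct has 31 days: +31 → Nov 1, 1727 (71 left).
Nov has 30 days: +30 → Dec 1, 1727 (41 left).
Dec has 31 days: +31 → Jan 1, 1728 (10 left).
+10 → Jan 11, 1728.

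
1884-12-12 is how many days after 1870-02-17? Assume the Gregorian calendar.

5412

Feb 17, 1870 → Feb 17, 1871: 365 days.
Feb 17, 1871 → Feb 17, 1872: 365 days.
Feb 17, 1872 → Feb 17, 1873: 366 days (Feb 29, 1872 is in that span).
Feb 17, 1873 → Feb 17, 1874: 365 days.
Feb 17, 1874 → Feb 17, 1875: 365 days.
Feb 17, 1875 → Feb 17, 1876: 365 days.
Feb 17, 1876 → Feb 17, 1877: 366 days (Feb 29, 1876 is in that span).
Feb 17, 1877 → Feb 17, 1878: 365 days.
Feb 17, 1878 → Feb 17, 1879: 365 days.
Feb 17, 1879 → Feb 17, 1880: 365 days.
Feb 17, 1880 → Feb 17, 1881: 366 days (Feb 29, 1880 is in that span).
Feb 17, 1881 → Feb 17, 1882: 365 days.
Feb 17, 1882 → Feb 17, 1883: 365 days.
Feb 17, 1883 → Feb 17, 1884: 365 days.
Feb 17, 1884 → Mar 17, 1884: 29 days (February has 29).
Mar 17, 1884 → Apr 17, 1884: 31 days (March has 31).
Apr 17, 1884 → May 17, 1884: 30 days (April has 30).
May 17, 1884 → Jun 17, 1884: 31 days (May has 31).
Jun 17, 1884 → Jul 17, 1884: 30 days (June has 30).
Jul 17, 1884 → Aug 17, 1884: 31 days (July has 31).
Aug 17, 1884 → Sep 17, 1884: 31 days (August has 31).
Sep 17, 1884 → Oct 17, 1884: 30 days (September has 30).
Oct 17, 1884 → Nov 17, 1884: 31 days (October has 31).
Nov 17, 1884 → Dec 12, 1884: 25 days.
Total: 5412 days.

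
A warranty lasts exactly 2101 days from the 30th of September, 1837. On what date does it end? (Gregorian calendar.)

July 2, 1843

+365 (one year) → Sep 30, 1838 (1736 left).
+365 (one year) → Sep 30, 1839 (1371 left).
+366 (one year; includes Feb 29, 1840) → Sep 30, 1840 (1005 left).
+365 (one year) → Sep 30, 1841 (640 left).
+365 (one year) → Sep 30, 1842 (275 left).
Sep has 30 days: +1 → Oct 1, 1842 (274 left).
Oct has 31 days: +31 → Nov 1, 1842 (243 left).
Nov has 30 days: +30 → Dec 1, 1842 (213 left).
Dec has 31 days: +31 → Jan 1, 1843 (182 left).
Jan has 31 days: +31 → Feb 1, 1843 (151 left).
Feb has 28 days: +28 → Mar 1, 1843 (123 left).
Mar has 31 days: +31 → Apr 1, 1843 (92 left).
Apr has 30 days: +30 → May 1, 1843 (62 left).
May has 31 days: +31 → Jun 1, 1843 (31 left).
Jun has 30 days: +30 → Jul 1, 1843 (1 left).
+1 → Jul 2, 1843.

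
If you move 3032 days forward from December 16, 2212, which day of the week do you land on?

Dec 16, 2212 is a Wednesday.
3032 mod 7 = 1, so 3032 days after a Wednesday is Wednesday + 1 = Thursday.

Thursday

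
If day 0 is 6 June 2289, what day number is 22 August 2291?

807

Jun 6, 2289 → Jun 6, 2290: 365 days.
Jun 6, 2290 → Jun 6, 2291: 365 days.
Jun 6, 2291 → Jul 6, 2291: 30 days (June has 30).
Jul 6, 2291 → Aug 6, 2291: 31 days (July has 31).
Aug 6, 2291 → Aug 22, 2291: 16 days.
Total: 807 days.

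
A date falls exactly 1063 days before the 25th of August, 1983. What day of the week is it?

Friday

Aug 25, 1983 is a Thursday.
1063 mod 7 = 6, so 1063 days before a Thursday is Thursday − 6 = Friday.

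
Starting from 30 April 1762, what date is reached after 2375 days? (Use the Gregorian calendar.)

+365 (one year) → Apr 30, 1763 (2010 left).
+366 (one year; includes Feb 29, 1764) → Apr 30, 1764 (1644 left).
+365 (one year) → Apr 30, 1765 (1279 left).
+365 (one year) → Apr 30, 1766 (914 left).
+365 (one year) → Apr 30, 1767 (549 left).
+366 (one year; includes Feb 29, 1768) → Apr 30, 1768 (183 left).
Apr has 30 days: +1 → May 1, 1768 (182 left).
May has 31 days: +31 → Jun 1, 1768 (151 left).
Jun has 30 days: +30 → Jul 1, 1768 (121 left).
Jul has 31 days: +31 → Aug 1, 1768 (90 left).
Aug has 31 days: +31 → Sep 1, 1768 (59 left).
Sep has 30 days: +30 → Oct 1, 1768 (29 left).
+29 → Oct 30, 1768.

October 30, 1768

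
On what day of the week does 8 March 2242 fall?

Doomsday rule: the anchor day for the 2200s is Friday. For year 42: 42÷12 = 3 r 6, and 6÷4 = 1, so 3+6+1 = 10.
Friday + 10 ≡ Monday — that's 2242's doomsday.
In March the doomsday date is Mar 14.
Mar 8 is 6 days before Mar 14; 6 mod 7 = 6, so Monday − 6 = Tuesday.

Tuesday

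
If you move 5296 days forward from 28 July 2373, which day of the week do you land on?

Wednesday

Jul 28, 2373 is a Saturday.
5296 mod 7 = 4, so 5296 days after a Saturday is Saturday + 4 = Wednesday.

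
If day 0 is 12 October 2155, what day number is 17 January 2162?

Oct 12, 2155 → Oct 12, 2156: 366 days (Feb 29, 2156 is in that span).
Oct 12, 2156 → Oct 12, 2157: 365 days.
Oct 12, 2157 → Oct 12, 2158: 365 days.
Oct 12, 2158 → Oct 12, 2159: 365 days.
Oct 12, 2159 → Oct 12, 2160: 366 days (Feb 29, 2160 is in that span).
Oct 12, 2160 → Oct 12, 2161: 365 days.
Oct 12, 2161 → Nov 12, 2161: 31 days (October has 31).
Nov 12, 2161 → Dec 12, 2161: 30 days (November has 30).
Dec 12, 2161 → Jan 12, 2162: 31 days (December has 31).
Jan 12, 2162 → Jan 17, 2162: 5 days.
Total: 2289 days.

2289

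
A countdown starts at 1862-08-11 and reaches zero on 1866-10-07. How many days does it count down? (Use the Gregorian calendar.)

1518

Aug 11, 1862 → Aug 11, 1863: 365 days.
Aug 11, 1863 → Aug 11, 1864: 366 days (Feb 29, 1864 is in that span).
Aug 11, 1864 → Aug 11, 1865: 365 days.
Aug 11, 1865 → Aug 11, 1866: 365 days.
Aug 11, 1866 → Sep 11, 1866: 31 days (August has 31).
Sep 11, 1866 → Oct 7, 1866: 26 days.
Total: 1518 days.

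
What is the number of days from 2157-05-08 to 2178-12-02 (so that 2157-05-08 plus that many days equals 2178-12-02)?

7878

May 8, 2157 → May 8, 2158: 365 days.
May 8, 2158 → May 8, 2159: 365 days.
May 8, 2159 → May 8, 2160: 366 days (Feb 29, 2160 is in that span).
May 8, 2160 → May 8, 2161: 365 days.
May 8, 2161 → May 8, 2162: 365 days.
May 8, 2162 → May 8, 2163: 365 days.
May 8, 2163 → May 8, 2164: 366 days (Feb 29, 2164 is in that span).
May 8, 2164 → May 8, 2165: 365 days.
May 8, 2165 → May 8, 2166: 365 days.
May 8, 2166 → May 8, 2167: 365 days.
May 8, 2167 → May 8, 2168: 366 days (Feb 29, 2168 is in that span).
May 8, 2168 → May 8, 2169: 365 days.
May 8, 2169 → May 8, 2170: 365 days.
May 8, 2170 → May 8, 2171: 365 days.
May 8, 2171 → May 8, 2172: 366 days (Feb 29, 2172 is in that span).
May 8, 2172 → May 8, 2173: 365 days.
May 8, 2173 → May 8, 2174: 365 days.
May 8, 2174 → May 8, 2175: 365 days.
May 8, 2175 → May 8, 2176: 366 days (Feb 29, 2176 is in that span).
May 8, 2176 → May 8, 2177: 365 days.
May 8, 2177 → May 8, 2178: 365 days.
May 8, 2178 → Jun 8, 2178: 31 days (May has 31).
Jun 8, 2178 → Jul 8, 2178: 30 days (June has 30).
Jul 8, 2178 → Aug 8, 2178: 31 days (July has 31).
Aug 8, 2178 → Sep 8, 2178: 31 days (August has 31).
Sep 8, 2178 → Oct 8, 2178: 30 days (September has 30).
Oct 8, 2178 → Nov 8, 2178: 31 days (October has 31).
Nov 8, 2178 → Dec 2, 2178: 24 days.
Total: 7878 days.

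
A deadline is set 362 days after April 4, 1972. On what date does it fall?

Apr has 30 days: +27 → May 1, 1972 (335 left).
May has 31 days: +31 → Jun 1, 1972 (304 left).
Jun has 30 days: +30 → Jul 1, 1972 (274 left).
Jul has 31 days: +31 → Aug 1, 1972 (243 left).
Aug has 31 days: +31 → Sep 1, 1972 (212 left).
Sep has 30 days: +30 → Oct 1, 1972 (182 left).
Oct has 31 days: +31 → Nov 1, 1972 (151 left).
Nov has 30 days: +30 → Dec 1, 1972 (121 left).
Dec has 31 days: +31 → Jan 1, 1973 (90 left).
Jan has 31 days: +31 → Feb 1, 1973 (59 left).
Feb has 28 days: +28 → Mar 1, 1973 (31 left).
Mar has 31 days: +31 → Apr 1, 1973 (0 left).

April 1, 1973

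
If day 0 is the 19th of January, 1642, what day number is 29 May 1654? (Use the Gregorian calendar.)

Jan 19, 1642 → Jan 19, 1643: 365 days.
Jan 19, 1643 → Jan 19, 1644: 365 days.
Jan 19, 1644 → Jan 19, 1645: 366 days (Feb 29, 1644 is in that span).
Jan 19, 1645 → Jan 19, 1646: 365 days.
Jan 19, 1646 → Jan 19, 1647: 365 days.
Jan 19, 1647 → Jan 19, 1648: 365 days.
Jan 19, 1648 → Jan 19, 1649: 366 days (Feb 29, 1648 is in that span).
Jan 19, 1649 → Jan 19, 1650: 365 days.
Jan 19, 1650 → Jan 19, 1651: 365 days.
Jan 19, 1651 → Jan 19, 1652: 365 days.
Jan 19, 1652 → Jan 19, 1653: 366 days (Feb 29, 1652 is in that span).
Jan 19, 1653 → Jan 19, 1654: 365 days.
Jan 19, 1654 → Feb 19, 1654: 31 days (January has 31).
Feb 19, 1654 → Mar 19, 1654: 28 days (February has 28).
Mar 19, 1654 → Apr 19, 1654: 31 days (March has 31).
Apr 19, 1654 → May 19, 1654: 30 days (April has 30).
May 19, 1654 → May 29, 1654: 10 days.
Total: 4513 days.

4513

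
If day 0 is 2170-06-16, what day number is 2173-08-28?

Jun 16, 2170 → Jun 16, 2171: 365 days.
Jun 16, 2171 → Jun 16, 2172: 366 days (Feb 29, 2172 is in that span).
Jun 16, 2172 → Jun 16, 2173: 365 days.
Jun 16, 2173 → Jul 16, 2173: 30 days (June has 30).
Jul 16, 2173 → Aug 16, 2173: 31 days (July has 31).
Aug 16, 2173 → Aug 28, 2173: 12 days.
Total: 1169 days.

1169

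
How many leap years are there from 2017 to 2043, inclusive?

Multiples of 4 in [2017,2043]: 6.
Of those, multiples of 100: 0 (not leap unless ÷400).
Multiples of 400: 0.
Leap years = 6 − 0 + 0 = 6.

6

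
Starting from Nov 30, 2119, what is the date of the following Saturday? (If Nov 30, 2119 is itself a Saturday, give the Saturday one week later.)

December 2, 2119

Nov 30, 2119 is a Thursday.
From Thursday to the next Saturday is 2 days.
Nov 30, 2119 + 2 = Dec 2, 2119.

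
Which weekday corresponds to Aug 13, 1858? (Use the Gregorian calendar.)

Friday

Doomsday rule: the anchor day for the 1800s is Friday. For year 58: 58÷12 = 4 r 10, and 10÷4 = 2, so 4+10+2 = 16.
Friday + 16 ≡ Sunday — that's 1858's doomsday.
In August the doomsday date is Aug 8.
Aug 13 is 5 days after Aug 8; 5 mod 7 = 5, so Sunday + 5 = Friday.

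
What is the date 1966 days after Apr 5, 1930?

+365 (one year) → Apr 5, 1931 (1601 left).
+366 (one year; includes Feb 29, 1932) → Apr 5, 1932 (1235 left).
+365 (one year) → Apr 5, 1933 (870 left).
+365 (one year) → Apr 5, 1934 (505 left).
+365 (one year) → Apr 5, 1935 (140 left).
Apr has 30 days: +26 → May 1, 1935 (114 left).
May has 31 days: +31 → Jun 1, 1935 (83 left).
Jun has 30 days: +30 → Jul 1, 1935 (53 left).
Jul has 31 days: +31 → Aug 1, 1935 (22 left).
+22 → Aug 23, 1935.

August 23, 1935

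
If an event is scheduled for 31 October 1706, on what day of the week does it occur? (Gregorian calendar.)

Doomsday rule: the anchor day for the 1700s is Sunday. For year 06: 6÷12 = 0 r 6, and 6÷4 = 1, so 0+6+1 = 7.
Sunday + 7 ≡ Sunday — that's 1706's doomsday.
In October the doomsday date is Oct 10.
Oct 31 is 21 days after Oct 10; 21 mod 7 = 0, so Sunday + 0 = Sunday.

Sunday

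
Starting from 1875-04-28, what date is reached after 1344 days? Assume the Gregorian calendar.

+366 (one year; includes Feb 29, 1876) → Apr 28, 1876 (978 left).
+365 (one year) → Apr 28, 1877 (613 left).
+365 (one year) → Apr 28, 1878 (248 left).
Apr has 30 days: +3 → May 1, 1878 (245 left).
May has 31 days: +31 → Jun 1, 1878 (214 left).
Jun has 30 days: +30 → Jul 1, 1878 (184 left).
Jul has 31 days: +31 → Aug 1, 1878 (153 left).
Aug has 31 days: +31 → Sep 1, 1878 (122 left).
Sep has 30 days: +30 → Oct 1, 1878 (92 left).
Oct has 31 days: +31 → Nov 1, 1878 (61 left).
Nov has 30 days: +30 → Dec 1, 1878 (31 left).
Dec has 31 days: +31 → Jan 1, 1879 (0 left).

January 1, 1879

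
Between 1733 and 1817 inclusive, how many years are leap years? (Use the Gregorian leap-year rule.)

20

Multiples of 4 in [1733,1817]: 21.
Of those, multiples of 100: 1 (not leap unless ÷400).
Multiples of 400: 0.
Leap years = 21 − 1 + 0 = 20.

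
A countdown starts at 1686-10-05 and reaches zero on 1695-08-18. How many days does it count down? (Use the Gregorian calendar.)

Oct 5, 1686 → Oct 5, 1687: 365 days.
Oct 5, 1687 → Oct 5, 1688: 366 days (Feb 29, 1688 is in that span).
Oct 5, 1688 → Oct 5, 1689: 365 days.
Oct 5, 1689 → Oct 5, 1690: 365 days.
Oct 5, 1690 → Oct 5, 1691: 365 days.
Oct 5, 1691 → Oct 5, 1692: 366 days (Feb 29, 1692 is in that span).
Oct 5, 1692 → Oct 5, 1693: 365 days.
Oct 5, 1693 → Oct 5, 1694: 365 days.
Oct 5, 1694 → Nov 5, 1694: 31 days (October has 31).
Nov 5, 1694 → Dec 5, 1694: 30 days (November has 30).
Dec 5, 1694 → Jan 5, 1695: 31 days (December has 31).
Jan 5, 1695 → Feb 5, 1695: 31 days (January has 31).
Feb 5, 1695 → Mar 5, 1695: 28 days (February has 28).
Mar 5, 1695 → Apr 5, 1695: 31 days (March has 31).
Apr 5, 1695 → May 5, 1695: 30 days (April has 30).
May 5, 1695 → Jun 5, 1695: 31 days (May has 31).
Jun 5, 1695 → Jul 5, 1695: 30 days (June has 30).
Jul 5, 1695 → Aug 5, 1695: 31 days (July has 31).
Aug 5, 1695 → Aug 18, 1695: 13 days.
Total: 3239 days.

3239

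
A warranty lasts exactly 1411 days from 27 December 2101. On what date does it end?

November 7, 2105

+365 (one year) → Dec 27, 2102 (1046 left).
+365 (one year) → Dec 27, 2103 (681 left).
+366 (one year; includes Feb 29, 2104) → Dec 27, 2104 (315 left).
Dec has 31 days: +5 → Jan 1, 2105 (310 left).
Jan has 31 days: +31 → Feb 1, 2105 (279 left).
Feb has 28 days: +28 → Mar 1, 2105 (251 left).
Mar has 31 days: +31 → Apr 1, 2105 (220 left).
Apr has 30 days: +30 → May 1, 2105 (190 left).
May has 31 days: +31 → Jun 1, 2105 (159 left).
Jun has 30 days: +30 → Jul 1, 2105 (129 left).
Jul has 31 days: +31 → Aug 1, 2105 (98 left).
Aug has 31 days: +31 → Sep 1, 2105 (67 left).
Sep has 30 days: +30 → Oct 1, 2105 (37 left).
Oct has 31 days: +31 → Nov 1, 2105 (6 left).
+6 → Nov 7, 2105.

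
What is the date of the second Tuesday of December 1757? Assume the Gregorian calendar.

December 13, 1757

December 1, 1757 is a Thursday.
The first Tuesday is therefore December 6 (5 days later).
The second Tuesday is 6 + 1×7 = December 13.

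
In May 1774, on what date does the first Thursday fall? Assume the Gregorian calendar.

May 5, 1774

May 1, 1774 is a Sunday.
The first Thursday is therefore May 5 (4 days later).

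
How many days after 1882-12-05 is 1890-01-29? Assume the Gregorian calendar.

2612

Dec 5, 1882 → Dec 5, 1883: 365 days.
Dec 5, 1883 → Dec 5, 1884: 366 days (Feb 29, 1884 is in that span).
Dec 5, 1884 → Dec 5, 1885: 365 days.
Dec 5, 1885 → Dec 5, 1886: 365 days.
Dec 5, 1886 → Dec 5, 1887: 365 days.
Dec 5, 1887 → Dec 5, 1888: 366 days (Feb 29, 1888 is in that span).
Dec 5, 1888 → Dec 5, 1889: 365 days.
Dec 5, 1889 → Jan 5, 1890: 31 days (December has 31).
Jan 5, 1890 → Jan 29, 1890: 24 days.
Total: 2612 days.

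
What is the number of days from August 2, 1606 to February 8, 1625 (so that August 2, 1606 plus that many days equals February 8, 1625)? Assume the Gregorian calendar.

6765

Aug 2, 1606 → Aug 2, 1607: 365 days.
Aug 2, 1607 → Aug 2, 1608: 366 days (Feb 29, 1608 is in that span).
Aug 2, 1608 → Aug 2, 1609: 365 days.
Aug 2, 1609 → Aug 2, 1610: 365 days.
Aug 2, 1610 → Aug 2, 1611: 365 days.
Aug 2, 1611 → Aug 2, 1612: 366 days (Feb 29, 1612 is in that span).
Aug 2, 1612 → Aug 2, 1613: 365 days.
Aug 2, 1613 → Aug 2, 1614: 365 days.
Aug 2, 1614 → Aug 2, 1615: 365 days.
Aug 2, 1615 → Aug 2, 1616: 366 days (Feb 29, 1616 is in that span).
Aug 2, 1616 → Aug 2, 1617: 365 days.
Aug 2, 1617 → Aug 2, 1618: 365 days.
Aug 2, 1618 → Aug 2, 1619: 365 days.
Aug 2, 1619 → Aug 2, 1620: 366 days (Feb 29, 1620 is in that span).
Aug 2, 1620 → Aug 2, 1621: 365 days.
Aug 2, 1621 → Aug 2, 1622: 365 days.
Aug 2, 1622 → Aug 2, 1623: 365 days.
Aug 2, 1623 → Aug 2, 1624: 366 days (Feb 29, 1624 is in that span).
Aug 2, 1624 → Sep 2, 1624: 31 days (August has 31).
Sep 2, 1624 → Oct 2, 1624: 30 days (September has 30).
Oct 2, 1624 → Nov 2, 1624: 31 days (October has 31).
Nov 2, 1624 → Dec 2, 1624: 30 days (November has 30).
Dec 2, 1624 → Jan 2, 1625: 31 days (December has 31).
Jan 2, 1625 → Feb 2, 1625: 31 days (January has 31).
Feb 2, 1625 → Feb 8, 1625: 6 days.
Total: 6765 days.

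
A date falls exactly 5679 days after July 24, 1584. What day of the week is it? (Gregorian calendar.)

First find the weekday of Jul 24, 1584. Doomsday rule: the anchor day for the 1500s is Wednesday. For year 84: 84÷12 = 7 r 0, and 0÷4 = 0, so 7+0+0 = 7.
Wednesday + 7 ≡ Wednesday — that's 1584's doomsday.
In July the doomsday date is Jul 11.
Jul 24 is 13 days after Jul 11; 13 mod 7 = 6, so Wednesday + 6 = Tuesday.
5679 mod 7 = 2, so 5679 days after a Tuesday is Tuesday + 2 = Thursday.

Thursday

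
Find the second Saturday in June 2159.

June 9, 2159

June 1, 2159 is a Friday.
The first Saturday is therefore June 2 (1 days later).
The second Saturday is 2 + 1×7 = June 9.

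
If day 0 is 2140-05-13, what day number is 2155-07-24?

May 13, 2140 → May 13, 2141: 365 days.
May 13, 2141 → May 13, 2142: 365 days.
May 13, 2142 → May 13, 2143: 365 days.
May 13, 2143 → May 13, 2144: 366 days (Feb 29, 2144 is in that span).
May 13, 2144 → May 13, 2145: 365 days.
May 13, 2145 → May 13, 2146: 365 days.
May 13, 2146 → May 13, 2147: 365 days.
May 13, 2147 → May 13, 2148: 366 days (Feb 29, 2148 is in that span).
May 13, 2148 → May 13, 2149: 365 days.
May 13, 2149 → May 13, 2150: 365 days.
May 13, 2150 → May 13, 2151: 365 days.
May 13, 2151 → May 13, 2152: 366 days (Feb 29, 2152 is in that span).
May 13, 2152 → May 13, 2153: 365 days.
May 13, 2153 → May 13, 2154: 365 days.
May 13, 2154 → May 13, 2155: 365 days.
May 13, 2155 → Jun 13, 2155: 31 days (May has 31).
Jun 13, 2155 → Jul 13, 2155: 30 days (June has 30).
Jul 13, 2155 → Jul 24, 2155: 11 days.
Total: 5550 days.

5550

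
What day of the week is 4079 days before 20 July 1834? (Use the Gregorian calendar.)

Tuesday

First find the weekday of Jul 20, 1834. Doomsday rule: the anchor day for the 1800s is Friday. For year 34: 34÷12 = 2 r 10, and 10÷4 = 2, so 2+10+2 = 14.
Friday + 14 ≡ Friday — that's 1834's doomsday.
In July the doomsday date is Jul 11.
Jul 20 is 9 days after Jul 11; 9 mod 7 = 2, so Friday + 2 = Sunday.
4079 mod 7 = 5, so 4079 days before a Sunday is Sunday − 5 = Tuesday.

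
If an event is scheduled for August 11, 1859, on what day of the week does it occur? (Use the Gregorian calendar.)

Doomsday rule: the anchor day for the 1800s is Friday. For year 59: 59÷12 = 4 r 11, and 11÷4 = 2, so 4+11+2 = 17.
Friday + 17 ≡ Monday — that's 1859's doomsday.
In August the doomsday date is Aug 8.
Aug 11 is 3 days after Aug 8; 3 mod 7 = 3, so Monday + 3 = Thursday.

Thursday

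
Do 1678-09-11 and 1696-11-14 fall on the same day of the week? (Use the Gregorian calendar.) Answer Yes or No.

From Sep 11, 1678 to Nov 14, 1696 is 6639 days.
6639 mod 7 = 3, so they are different weekdays.
(Sep 11, 1678 is a Sunday; Nov 14, 1696 is a Wednesday.)

No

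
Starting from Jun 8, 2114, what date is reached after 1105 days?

June 17, 2117

+365 (one year) → Jun 8, 2115 (740 left).
+366 (one year; includes Feb 29, 2116) → Jun 8, 2116 (374 left).
Jun has 30 days: +23 → Jul 1, 2116 (351 left).
Jul has 31 days: +31 → Aug 1, 2116 (320 left).
Aug has 31 days: +31 → Sep 1, 2116 (289 left).
Sep has 30 days: +30 → Oct 1, 2116 (259 left).
Oct has 31 days: +31 → Nov 1, 2116 (228 left).
Nov has 30 days: +30 → Dec 1, 2116 (198 left).
Dec has 31 days: +31 → Jan 1, 2117 (167 left).
Jan has 31 days: +31 → Feb 1, 2117 (136 left).
Feb has 28 days: +28 → Mar 1, 2117 (108 left).
Mar has 31 days: +31 → Apr 1, 2117 (77 left).
Apr has 30 days: +30 → May 1, 2117 (47 left).
May has 31 days: +31 → Jun 1, 2117 (16 left).
+16 → Jun 17, 2117.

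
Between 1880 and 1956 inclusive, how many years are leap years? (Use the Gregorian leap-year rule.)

19

Multiples of 4 in [1880,1956]: 20.
Of those, multiples of 100: 1 (not leap unless ÷400).
Multiples of 400: 0.
Leap years = 20 − 1 + 0 = 19.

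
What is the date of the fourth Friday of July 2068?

July 1, 2068 is a Sunday.
The first Friday is therefore July 6 (5 days later).
The fourth Friday is 6 + 3×7 = July 27.

July 27, 2068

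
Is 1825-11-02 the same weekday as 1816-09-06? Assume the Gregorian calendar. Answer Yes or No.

No

From Sep 6, 1816 to Nov 2, 1825 is 3344 days.
3344 mod 7 = 5, so they are different weekdays.
(Sep 6, 1816 is a Friday; Nov 2, 1825 is a Wednesday.)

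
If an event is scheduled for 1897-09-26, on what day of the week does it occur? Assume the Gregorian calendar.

Sunday

Doomsday rule: the anchor day for the 1800s is Friday. For year 97: 97÷12 = 8 r 1, and 1÷4 = 0, so 8+1+0 = 9.
Friday + 9 ≡ Sunday — that's 1897's doomsday.
In September the doomsday date is Sep 5.
Sep 26 is 21 days after Sep 5; 21 mod 7 = 0, so Sunday + 0 = Sunday.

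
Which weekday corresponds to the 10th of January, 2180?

Monday

Doomsday rule: the anchor day for the 2100s is Sunday. For year 80: 80÷12 = 6 r 8, and 8÷4 = 2, so 6+8+2 = 16.
Sunday + 16 ≡ Tuesday — that's 2180's doomsday.
In January the doomsday date is Jan 4 (2180 is a leap year (divisible by 4)).
Jan 10 is 6 days after Jan 4; 6 mod 7 = 6, so Tuesday + 6 = Monday.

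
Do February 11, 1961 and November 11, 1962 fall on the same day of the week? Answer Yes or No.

No

From Feb 11, 1961 to Nov 11, 1962 is 638 days.
638 mod 7 = 1, so they are different weekdays.
(Feb 11, 1961 is a Saturday; Nov 11, 1962 is a Sunday.)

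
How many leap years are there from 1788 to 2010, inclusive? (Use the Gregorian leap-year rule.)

Multiples of 4 in [1788,2010]: 56.
Of those, multiples of 100: 3 (not leap unless ÷400).
Multiples of 400: 1.
Leap years = 56 − 3 + 1 = 54.

54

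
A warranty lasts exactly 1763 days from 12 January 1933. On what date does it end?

+365 (one year) → Jan 12, 1934 (1398 left).
+365 (one year) → Jan 12, 1935 (1033 left).
+365 (one year) → Jan 12, 1936 (668 left).
+366 (one year; includes Feb 29, 1936) → Jan 12, 1937 (302 left).
Jan has 31 days: +20 → Feb 1, 1937 (282 left).
Feb has 28 days: +28 → Mar 1, 1937 (254 left).
Mar has 31 days: +31 → Apr 1, 1937 (223 left).
Apr has 30 days: +30 → May 1, 1937 (193 left).
May has 31 days: +31 → Jun 1, 1937 (162 left).
Jun has 30 days: +30 → Jul 1, 1937 (132 left).
Jul has 31 days: +31 → Aug 1, 1937 (101 left).
Aug has 31 days: +31 → Sep 1, 1937 (70 left).
Sep has 30 days: +30 → Oct 1, 1937 (40 left).
Oct has 31 days: +31 → Nov 1, 1937 (9 left).
+9 → Nov 10, 1937.

November 10, 1937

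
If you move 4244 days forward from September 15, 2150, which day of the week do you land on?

Thursday

First find the weekday of Sep 15, 2150. Doomsday rule: the anchor day for the 2100s is Sunday. For year 50: 50÷12 = 4 r 2, and 2÷4 = 0, so 4+2+0 = 6.
Sunday + 6 ≡ Saturday — that's 2150's doomsday.
In September the doomsday date is Sep 5.
Sep 15 is 10 days after Sep 5; 10 mod 7 = 3, so Saturday + 3 = Tuesday.
4244 mod 7 = 2, so 4244 days after a Tuesday is Tuesday + 2 = Thursday.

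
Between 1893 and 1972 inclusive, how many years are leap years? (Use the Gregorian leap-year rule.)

19

Multiples of 4 in [1893,1972]: 20.
Of those, multiples of 100: 1 (not leap unless ÷400).
Multiples of 400: 0.
Leap years = 20 − 1 + 0 = 19.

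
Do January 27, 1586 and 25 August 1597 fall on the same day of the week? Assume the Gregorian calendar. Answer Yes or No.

Yes

From Jan 27, 1586 to Aug 25, 1597 is 4228 days.
4228 mod 7 = 0, so they are the same weekday.
(Jan 27, 1586 is a Monday; Aug 25, 1597 is a Monday.)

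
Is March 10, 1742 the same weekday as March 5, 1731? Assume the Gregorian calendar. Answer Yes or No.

From Mar 5, 1731 to Mar 10, 1742 is 4023 days.
4023 mod 7 = 5, so they are different weekdays.
(Mar 5, 1731 is a Monday; Mar 10, 1742 is a Saturday.)

No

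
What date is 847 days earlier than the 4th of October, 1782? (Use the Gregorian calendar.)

June 9, 1780

−365 (one year) → Oct 4, 1781 (482 left).
−365 (one year) → Oct 4, 1780 (117 left).
−4 → Sep 30, 1780 (end of Sep, 30 days; 113 left).
−30 → Aug 31, 1780 (end of Aug, 31 days; 83 left).
−31 → Jul 31, 1780 (end of Jul, 31 days; 52 left).
−31 → Jun 30, 1780 (end of Jun, 30 days; 21 left).
−21 → Jun 9, 1780.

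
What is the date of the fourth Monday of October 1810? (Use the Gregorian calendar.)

October 1, 1810 is a Monday.
The first Monday is therefore October 1 (same day).
The fourth Monday is 1 + 3×7 = October 22.

October 22, 1810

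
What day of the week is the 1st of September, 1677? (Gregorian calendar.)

Doomsday rule: the anchor day for the 1600s is Tuesday. For year 77: 77÷12 = 6 r 5, and 5÷4 = 1, so 6+5+1 = 12.
Tuesday + 12 ≡ Sunday — that's 1677's doomsday.
In September the doomsday date is Sep 5.
Sep 1 is 4 days before Sep 5; 4 mod 7 = 4, so Sunday − 4 = Wednesday.

Wednesday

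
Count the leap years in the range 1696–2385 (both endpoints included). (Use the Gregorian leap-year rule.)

Multiples of 4 in [1696,2385]: 173.
Of those, multiples of 100: 7 (not leap unless ÷400).
Multiples of 400: 1.
Leap years = 173 − 7 + 1 = 167.

167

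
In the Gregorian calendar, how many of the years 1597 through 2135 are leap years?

130

Multiples of 4 in [1597,2135]: 134.
Of those, multiples of 100: 6 (not leap unless ÷400).
Multiples of 400: 2.
Leap years = 134 − 6 + 2 = 130.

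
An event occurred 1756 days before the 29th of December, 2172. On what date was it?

−366 (one year; includes Feb 29, 2172) → Dec 29, 2171 (1390 left).
−365 (one year) → Dec 29, 2170 (1025 left).
−365 (one year) → Dec 29, 2169 (660 left).
−365 (one year) → Dec 29, 2168 (295 left).
−29 → Nov 30, 2168 (end of Nov, 30 days; 266 left).
−30 → Oct 31, 2168 (end of Oct, 31 days; 236 left).
−31 → Sep 30, 2168 (end of Sep, 30 days; 205 left).
−30 → Aug 31, 2168 (end of Aug, 31 days; 175 left).
−31 → Jul 31, 2168 (end of Jul, 31 days; 144 left).
−31 → Jun 30, 2168 (end of Jun, 30 days; 113 left).
−30 → May 31, 2168 (end of May, 31 days; 83 left).
−31 → Apr 30, 2168 (end of Apr, 30 days; 52 left).
−30 → Mar 31, 2168 (end of Mar, 31 days; 22 left).
−22 → Mar 9, 2168.

March 9, 2168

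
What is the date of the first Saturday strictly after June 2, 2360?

Jun 2, 2360 is a Thursday.
From Thursday to the next Saturday is 2 days.
Jun 2, 2360 + 2 = Jun 4, 2360.

June 4, 2360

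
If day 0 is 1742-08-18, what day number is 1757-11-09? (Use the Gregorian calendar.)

5562

Aug 18, 1742 → Aug 18, 1743: 365 days.
Aug 18, 1743 → Aug 18, 1744: 366 days (Feb 29, 1744 is in that span).
Aug 18, 1744 → Aug 18, 1745: 365 days.
Aug 18, 1745 → Aug 18, 1746: 365 days.
Aug 18, 1746 → Aug 18, 1747: 365 days.
Aug 18, 1747 → Aug 18, 1748: 366 days (Feb 29, 1748 is in that span).
Aug 18, 1748 → Aug 18, 1749: 365 days.
Aug 18, 1749 → Aug 18, 1750: 365 days.
Aug 18, 1750 → Aug 18, 1751: 365 days.
Aug 18, 1751 → Aug 18, 1752: 366 days (Feb 29, 1752 is in that span).
Aug 18, 1752 → Aug 18, 1753: 365 days.
Aug 18, 1753 → Aug 18, 1754: 365 days.
Aug 18, 1754 → Aug 18, 1755: 365 days.
Aug 18, 1755 → Aug 18, 1756: 366 days (Feb 29, 1756 is in that span).
Aug 18, 1756 → Aug 18, 1757: 365 days.
Aug 18, 1757 → Sep 18, 1757: 31 days (August has 31).
Sep 18, 1757 → Oct 18, 1757: 30 days (September has 30).
Oct 18, 1757 → Nov 9, 1757: 22 days.
Total: 5562 days.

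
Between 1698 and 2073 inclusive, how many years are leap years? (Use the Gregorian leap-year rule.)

91

Multiples of 4 in [1698,2073]: 94.
Of those, multiples of 100: 4 (not leap unless ÷400).
Multiples of 400: 1.
Leap years = 94 − 4 + 1 = 91.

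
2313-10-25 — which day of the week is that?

Saturday

Doomsday rule: the anchor day for the 2300s is Wednesday. For year 13: 13÷12 = 1 r 1, and 1÷4 = 0, so 1+1+0 = 2.
Wednesday + 2 ≡ Friday — that's 2313's doomsday.
In October the doomsday date is Oct 10.
Oct 25 is 15 days after Oct 10; 15 mod 7 = 1, so Friday + 1 = Saturday.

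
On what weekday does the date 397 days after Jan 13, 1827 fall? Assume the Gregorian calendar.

Jan 13, 1827 is a Saturday.
397 mod 7 = 5, so 397 days after a Saturday is Saturday + 5 = Thursday.

Thursday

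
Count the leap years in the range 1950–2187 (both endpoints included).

58

Multiples of 4 in [1950,2187]: 59.
Of those, multiples of 100: 2 (not leap unless ÷400).
Multiples of 400: 1.
Leap years = 59 − 2 + 1 = 58.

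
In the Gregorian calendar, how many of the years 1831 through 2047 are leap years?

Multiples of 4 in [1831,2047]: 54.
Of those, multiples of 100: 2 (not leap unless ÷400).
Multiples of 400: 1.
Leap years = 54 − 2 + 1 = 53.

53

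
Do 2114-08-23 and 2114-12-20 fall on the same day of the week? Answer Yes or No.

Yes

From Aug 23, 2114 to Dec 20, 2114 is 119 days.
119 mod 7 = 0, so they are the same weekday.
(Aug 23, 2114 is a Thursday; Dec 20, 2114 is a Thursday.)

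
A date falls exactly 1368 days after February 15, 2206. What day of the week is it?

First find the weekday of Feb 15, 2206. Doomsday rule: the anchor day for the 2200s is Friday. For year 06: 6÷12 = 0 r 6, and 6÷4 = 1, so 0+6+1 = 7.
Friday + 7 ≡ Friday — that's 2206's doomsday.
In February the doomsday date is Feb 28 (2206 is not a leap year).
Feb 15 is 13 days before Feb 28; 13 mod 7 = 6, so Friday − 6 = Saturday.
1368 mod 7 = 3, so 1368 days after a Saturday is Saturday + 3 = Tuesday.

Tuesday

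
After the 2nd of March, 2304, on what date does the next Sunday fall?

Mar 2, 2304 is a Wednesday.
From Wednesday to the next Sunday is 4 days.
Mar 2, 2304 + 4 = Mar 6, 2304.

March 6, 2304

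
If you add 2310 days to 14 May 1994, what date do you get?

September 9, 2000

+365 (one year) → May 14, 1995 (1945 left).
+366 (one year; includes Feb 29, 1996) → May 14, 1996 (1579 left).
+365 (one year) → May 14, 1997 (1214 left).
+365 (one year) → May 14, 1998 (849 left).
+365 (one year) → May 14, 1999 (484 left).
+366 (one year; includes Feb 29, 2000) → May 14, 2000 (118 left).
May has 31 days: +18 → Jun 1, 2000 (100 left).
Jun has 30 days: +30 → Jul 1, 2000 (70 left).
Jul has 31 days: +31 → Aug 1, 2000 (39 left).
Aug has 31 days: +31 → Sep 1, 2000 (8 left).
+8 → Sep 9, 2000.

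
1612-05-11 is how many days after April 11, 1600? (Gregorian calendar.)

4413

Apr 11, 1600 → Apr 11, 1601: 365 days.
Apr 11, 1601 → Apr 11, 1602: 365 days.
Apr 11, 1602 → Apr 11, 1603: 365 days.
Apr 11, 1603 → Apr 11, 1604: 366 days (Feb 29, 1604 is in that span).
Apr 11, 1604 → Apr 11, 1605: 365 days.
Apr 11, 1605 → Apr 11, 1606: 365 days.
Apr 11, 1606 → Apr 11, 1607: 365 days.
Apr 11, 1607 → Apr 11, 1608: 366 days (Feb 29, 1608 is in that span).
Apr 11, 1608 → Apr 11, 1609: 365 days.
Apr 11, 1609 → Apr 11, 1610: 365 days.
Apr 11, 1610 → Apr 11, 1611: 365 days.
Apr 11, 1611 → May 11, 1611: 30 days (April has 30).
May 11, 1611 → Jun 11, 1611: 31 days (May has 31).
Jun 11, 1611 → Jul 11, 1611: 30 days (June has 30).
Jul 11, 1611 → Aug 11, 1611: 31 days (July has 31).
Aug 11, 1611 → Sep 11, 1611: 31 days (August has 31).
Sep 11, 1611 → Oct 11, 1611: 30 days (September has 30).
Oct 11, 1611 → Nov 11, 1611: 31 days (October has 31).
Nov 11, 1611 → Dec 11, 1611: 30 days (November has 30).
Dec 11, 1611 → Jan 11, 1612: 31 days (December has 31).
Jan 11, 1612 → Feb 11, 1612: 31 days (January has 31).
Feb 11, 1612 → Mar 11, 1612: 29 days (February has 29).
Mar 11, 1612 → Apr 11, 1612: 31 days (March has 31).
Apr 11, 1612 → May 11, 1612: 30 days.
Total: 4413 days.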